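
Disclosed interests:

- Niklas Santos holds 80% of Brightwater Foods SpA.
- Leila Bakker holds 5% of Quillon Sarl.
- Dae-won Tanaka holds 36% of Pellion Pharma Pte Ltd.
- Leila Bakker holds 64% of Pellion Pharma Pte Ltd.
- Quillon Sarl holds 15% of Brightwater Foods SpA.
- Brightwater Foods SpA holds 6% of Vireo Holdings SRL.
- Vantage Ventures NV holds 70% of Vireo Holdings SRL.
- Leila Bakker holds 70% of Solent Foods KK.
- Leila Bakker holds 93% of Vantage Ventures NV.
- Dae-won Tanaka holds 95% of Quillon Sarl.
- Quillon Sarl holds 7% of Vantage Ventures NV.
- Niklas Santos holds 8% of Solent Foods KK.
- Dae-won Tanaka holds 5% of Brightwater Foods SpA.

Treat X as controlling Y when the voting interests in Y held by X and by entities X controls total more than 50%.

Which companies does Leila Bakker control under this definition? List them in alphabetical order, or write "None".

Leila holds 93% of Vantage, so Leila controls Vantage.
Vantage holds 70% of Vireo, so Leila controls Vireo.
Leila holds 64% of Pellion, so Leila controls Pellion.
Leila holds 70% of Solent, so Leila controls Solent.
No other company's threshold is met.

Pellion Pharma Pte Ltd, Solent Foods KK, Vantage Ventures NV, Vireo Holdings SRL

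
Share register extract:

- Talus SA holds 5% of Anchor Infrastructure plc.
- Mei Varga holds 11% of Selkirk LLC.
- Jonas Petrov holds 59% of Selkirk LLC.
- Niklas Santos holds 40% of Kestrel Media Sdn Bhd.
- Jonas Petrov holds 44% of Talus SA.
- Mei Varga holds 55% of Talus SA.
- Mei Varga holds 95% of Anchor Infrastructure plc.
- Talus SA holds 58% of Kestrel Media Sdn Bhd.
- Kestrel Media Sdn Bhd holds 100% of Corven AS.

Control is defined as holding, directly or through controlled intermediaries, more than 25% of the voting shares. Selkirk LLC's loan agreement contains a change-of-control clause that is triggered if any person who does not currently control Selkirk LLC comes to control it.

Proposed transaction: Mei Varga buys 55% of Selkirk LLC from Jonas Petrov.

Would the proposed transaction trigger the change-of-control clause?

The purchase adds only to Mei's holdings (Jonas's stake shrinks), so Mei is the only person who could newly come to control Selkirk.
Mei holds 55% of Talus, so Mei controls Talus.
Talus holds 58% of Kestrel, so Mei controls Kestrel.
Talus and Mei together hold 5% + 95% = 100% of Anchor, so Mei controls Anchor.
Kestrel holds 100% of Corven, so Mei controls Corven.
In Selkirk, Mei's side holds only 11%, not > 25%.
So before the transaction, Mei does not control Selkirk.
After the purchase, Mei's direct stake in Selkirk rises to 11% + 55% = 66%, and Jonas's stake falls to 4%.
Mei holds 66% of Selkirk, so Mei controls Selkirk.
Mei did not control Selkirk before and does after, so the clause is triggered.

Yes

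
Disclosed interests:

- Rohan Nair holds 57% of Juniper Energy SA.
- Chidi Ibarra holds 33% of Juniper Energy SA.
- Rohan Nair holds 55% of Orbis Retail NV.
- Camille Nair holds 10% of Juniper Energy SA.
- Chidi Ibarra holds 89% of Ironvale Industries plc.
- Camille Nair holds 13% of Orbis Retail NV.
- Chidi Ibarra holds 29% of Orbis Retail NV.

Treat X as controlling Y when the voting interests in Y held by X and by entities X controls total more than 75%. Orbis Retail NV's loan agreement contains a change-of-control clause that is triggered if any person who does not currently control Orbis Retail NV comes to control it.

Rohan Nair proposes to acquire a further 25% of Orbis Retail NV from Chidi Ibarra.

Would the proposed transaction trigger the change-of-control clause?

The purchase adds only to Rohan's holdings (Chidi's stake shrinks), so Rohan is the only person who could newly come to control Orbis.
Rohan's largest direct stake is 57% in Juniper, which does not meet the threshold, so Rohan controls no company.
In Orbis, Rohan's side holds only 55%, not > 75%.
So before the transaction, Rohan does not control Orbis.
After the purchase, Rohan's direct stake in Orbis rises to 55% + 25% = 80%, and Chidi's stake falls to 4%.
Rohan holds 80% of Orbis, so Rohan controls Orbis.
Rohan did not control Orbis before and does after, so the clause is triggered.

Yes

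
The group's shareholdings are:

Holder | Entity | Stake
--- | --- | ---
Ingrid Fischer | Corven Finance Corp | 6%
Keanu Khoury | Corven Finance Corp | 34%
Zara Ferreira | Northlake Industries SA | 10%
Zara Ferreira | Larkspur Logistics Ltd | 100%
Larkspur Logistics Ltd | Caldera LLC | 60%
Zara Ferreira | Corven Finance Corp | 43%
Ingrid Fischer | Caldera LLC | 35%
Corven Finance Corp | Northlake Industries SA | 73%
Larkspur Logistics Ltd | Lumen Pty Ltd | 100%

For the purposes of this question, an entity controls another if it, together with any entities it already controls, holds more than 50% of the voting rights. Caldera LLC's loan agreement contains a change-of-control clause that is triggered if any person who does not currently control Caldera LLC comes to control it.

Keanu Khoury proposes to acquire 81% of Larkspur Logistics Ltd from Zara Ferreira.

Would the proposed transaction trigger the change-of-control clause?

Yes

The purchase adds only to Keanu's holdings (Zara's stake shrinks), so Keanu is the only person who could newly come to control Caldera.
Keanu's largest direct stake is 34% in Corven, which does not meet the threshold, so Keanu controls no company.
Neither Keanu nor any entity Keanu controls holds any voting interest in Caldera.
So before the transaction, Keanu does not control Caldera.
After the purchase, Keanu holds 81% of Larkspur directly, and Zara's stake falls to 19%.
Keanu holds 81% of Larkspur, so Keanu controls Larkspur.
Larkspur holds 60% of Caldera, so Keanu controls Caldera.
Keanu did not control Caldera before and does after, so the clause is triggered.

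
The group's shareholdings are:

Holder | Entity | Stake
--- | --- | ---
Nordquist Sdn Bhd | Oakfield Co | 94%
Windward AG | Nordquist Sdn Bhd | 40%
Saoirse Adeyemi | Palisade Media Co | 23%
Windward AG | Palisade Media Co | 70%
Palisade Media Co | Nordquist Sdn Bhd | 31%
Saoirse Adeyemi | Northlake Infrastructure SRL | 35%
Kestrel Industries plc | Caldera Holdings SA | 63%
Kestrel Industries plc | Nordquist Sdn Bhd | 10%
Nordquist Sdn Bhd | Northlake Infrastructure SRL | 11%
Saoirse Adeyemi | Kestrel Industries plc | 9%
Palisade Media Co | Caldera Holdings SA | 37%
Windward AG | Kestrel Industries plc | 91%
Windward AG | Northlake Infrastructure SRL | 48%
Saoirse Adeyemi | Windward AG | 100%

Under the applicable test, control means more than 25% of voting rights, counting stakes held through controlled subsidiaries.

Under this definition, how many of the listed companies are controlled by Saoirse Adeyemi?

7

Saoirse holds 100% of Windward, so Saoirse controls Windward.
Windward and Saoirse together hold 91% + 9% = 100% of Kestrel, so Saoirse controls Kestrel.
Saoirse and Windward together hold 23% + 70% = 93% of Palisade, so Saoirse controls Palisade.
Windward and Kestrel and Palisade together hold 40% + 10% + 31% = 81% of Nordquist, so Saoirse controls Nordquist.
Palisade and Kestrel together hold 37% + 63% = 100% of Caldera, so Saoirse controls Caldera.
Nordquist holds 94% of Oakfield, so Saoirse controls Oakfield.
Nordquist and Saoirse and Windward together hold 11% + 35% + 48% = 94% of Northlake, so Saoirse controls Northlake.
Saoirse controls 7 companies.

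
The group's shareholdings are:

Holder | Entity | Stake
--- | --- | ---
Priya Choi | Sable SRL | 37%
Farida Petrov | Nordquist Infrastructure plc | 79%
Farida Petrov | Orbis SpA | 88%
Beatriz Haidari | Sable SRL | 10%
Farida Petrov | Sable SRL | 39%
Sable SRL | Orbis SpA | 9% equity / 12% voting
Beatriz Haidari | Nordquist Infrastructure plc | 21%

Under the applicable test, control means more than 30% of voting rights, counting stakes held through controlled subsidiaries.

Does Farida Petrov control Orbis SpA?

Farida holds 39% of Sable, so Farida controls Sable.
Farida and Sable together hold 88% + 12% = 100% of Orbis, so Farida controls Orbis.

Yes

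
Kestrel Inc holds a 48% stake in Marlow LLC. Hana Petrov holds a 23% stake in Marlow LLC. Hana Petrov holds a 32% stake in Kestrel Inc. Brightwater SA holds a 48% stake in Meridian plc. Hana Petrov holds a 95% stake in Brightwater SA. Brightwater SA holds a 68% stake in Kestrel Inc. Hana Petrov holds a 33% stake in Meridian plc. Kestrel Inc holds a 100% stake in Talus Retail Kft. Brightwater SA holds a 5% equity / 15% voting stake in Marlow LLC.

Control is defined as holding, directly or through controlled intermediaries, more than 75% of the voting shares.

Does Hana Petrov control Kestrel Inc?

Yes

Hana holds 95% of Brightwater, so Hana controls Brightwater.
Brightwater and Hana together hold 68% + 32% = 100% of Kestrel, so Hana controls Kestrel.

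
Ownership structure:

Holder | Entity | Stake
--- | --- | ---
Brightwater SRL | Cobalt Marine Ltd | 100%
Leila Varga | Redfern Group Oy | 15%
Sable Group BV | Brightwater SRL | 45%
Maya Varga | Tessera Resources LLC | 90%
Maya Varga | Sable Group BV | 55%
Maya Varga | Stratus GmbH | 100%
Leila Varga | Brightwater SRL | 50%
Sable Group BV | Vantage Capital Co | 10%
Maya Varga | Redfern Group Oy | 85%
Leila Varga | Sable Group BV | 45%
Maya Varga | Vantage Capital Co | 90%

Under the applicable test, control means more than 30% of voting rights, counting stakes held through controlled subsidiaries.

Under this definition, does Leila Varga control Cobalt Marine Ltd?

Yes

Leila holds 45% of Sable, so Leila controls Sable.
Leila and Sable together hold 50% + 45% = 95% of Brightwater, so Leila controls Brightwater.
Brightwater holds 100% of Cobalt, so Leila controls Cobalt.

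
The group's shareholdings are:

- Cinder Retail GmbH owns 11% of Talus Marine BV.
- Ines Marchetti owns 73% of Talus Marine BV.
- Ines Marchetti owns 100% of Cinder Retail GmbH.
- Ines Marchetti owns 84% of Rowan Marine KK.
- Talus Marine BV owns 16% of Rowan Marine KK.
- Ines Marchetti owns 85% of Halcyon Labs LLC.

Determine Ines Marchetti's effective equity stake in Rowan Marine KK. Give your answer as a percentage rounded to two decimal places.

97.44%

Ines reaches Rowan along 3 paths.
Direct stake: 84% = 84%.
Via Cinder → Talus: 100% × 11% × 16% = 1.76%.
Via Talus: 73% × 16% = 11.68%.
Total: 84% + 1.76% + 11.68% = 97.44%.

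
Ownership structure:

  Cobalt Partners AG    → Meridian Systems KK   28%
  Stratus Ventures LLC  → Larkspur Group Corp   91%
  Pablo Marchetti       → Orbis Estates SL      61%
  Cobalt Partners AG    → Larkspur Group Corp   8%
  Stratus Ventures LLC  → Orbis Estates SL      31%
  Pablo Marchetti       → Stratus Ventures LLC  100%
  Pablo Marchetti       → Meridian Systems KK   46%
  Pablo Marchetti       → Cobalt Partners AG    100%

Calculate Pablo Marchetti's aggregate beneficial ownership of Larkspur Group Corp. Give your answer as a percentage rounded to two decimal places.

99.00%

Pablo reaches Larkspur along 2 paths.
Via Stratus: 100% × 91% = 91%.
Via Cobalt: 100% × 8% = 8%.
Total: 91% + 8% = 99%.
Rounded: 99.00%.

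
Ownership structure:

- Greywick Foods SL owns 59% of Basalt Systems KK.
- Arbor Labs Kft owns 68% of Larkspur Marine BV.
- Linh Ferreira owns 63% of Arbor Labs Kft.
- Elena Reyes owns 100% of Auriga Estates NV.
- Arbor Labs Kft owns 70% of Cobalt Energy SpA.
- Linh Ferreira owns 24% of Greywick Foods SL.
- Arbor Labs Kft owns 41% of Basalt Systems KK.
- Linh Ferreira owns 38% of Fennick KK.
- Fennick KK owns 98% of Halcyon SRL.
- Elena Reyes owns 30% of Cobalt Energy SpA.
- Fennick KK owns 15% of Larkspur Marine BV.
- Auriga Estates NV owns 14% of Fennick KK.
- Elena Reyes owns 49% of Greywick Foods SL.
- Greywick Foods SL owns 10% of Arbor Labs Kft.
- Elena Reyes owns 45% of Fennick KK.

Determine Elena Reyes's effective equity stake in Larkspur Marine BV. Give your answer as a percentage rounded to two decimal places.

12.18%

Elena reaches Larkspur along 3 paths.
Via Greywick → Arbor: 49% × 10% × 68% = 3.332%.
Via Auriga → Fennick: 100% × 14% × 15% = 2.1%.
Via Fennick: 45% × 15% = 6.75%.
Total: 3.332% + 2.1% + 6.75% = 12.182%.
Rounded: 12.18%.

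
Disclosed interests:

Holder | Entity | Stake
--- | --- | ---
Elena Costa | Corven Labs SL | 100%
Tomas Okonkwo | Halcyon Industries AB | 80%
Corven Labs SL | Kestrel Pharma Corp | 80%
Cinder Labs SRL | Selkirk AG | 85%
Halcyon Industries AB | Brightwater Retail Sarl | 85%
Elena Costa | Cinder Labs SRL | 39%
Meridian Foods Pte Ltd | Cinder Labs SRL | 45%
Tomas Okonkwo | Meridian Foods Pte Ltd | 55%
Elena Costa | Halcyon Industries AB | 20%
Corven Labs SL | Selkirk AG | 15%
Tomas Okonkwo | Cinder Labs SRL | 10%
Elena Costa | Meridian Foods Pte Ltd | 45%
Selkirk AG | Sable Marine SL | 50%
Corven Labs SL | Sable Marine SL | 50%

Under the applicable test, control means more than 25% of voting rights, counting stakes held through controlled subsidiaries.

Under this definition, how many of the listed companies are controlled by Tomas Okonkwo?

6

Tomas holds 55% of Meridian, so Tomas controls Meridian.
Tomas holds 80% of Halcyon, so Tomas controls Halcyon.
Meridian and Tomas together hold 45% + 10% = 55% of Cinder, so Tomas controls Cinder.
Cinder holds 85% of Selkirk, so Tomas controls Selkirk.
Selkirk holds 50% of Sable, so Tomas controls Sable.
Halcyon holds 85% of Brightwater, so Tomas controls Brightwater.
No other company's threshold is met.
Tomas controls 6 companies.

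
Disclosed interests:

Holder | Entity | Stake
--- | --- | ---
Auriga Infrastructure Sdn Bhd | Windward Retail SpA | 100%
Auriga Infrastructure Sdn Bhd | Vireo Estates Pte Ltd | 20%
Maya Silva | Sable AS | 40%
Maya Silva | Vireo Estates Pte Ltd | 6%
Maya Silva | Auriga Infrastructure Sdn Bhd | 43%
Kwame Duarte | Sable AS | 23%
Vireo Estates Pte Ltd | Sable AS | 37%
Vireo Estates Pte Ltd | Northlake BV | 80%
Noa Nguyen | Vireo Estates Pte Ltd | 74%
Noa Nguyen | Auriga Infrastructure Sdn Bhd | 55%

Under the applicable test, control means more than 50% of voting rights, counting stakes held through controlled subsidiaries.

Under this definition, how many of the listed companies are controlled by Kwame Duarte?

Kwame's largest direct stake is 23% in Sable, which does not meet the threshold.
Kwame controls 0 companies.

0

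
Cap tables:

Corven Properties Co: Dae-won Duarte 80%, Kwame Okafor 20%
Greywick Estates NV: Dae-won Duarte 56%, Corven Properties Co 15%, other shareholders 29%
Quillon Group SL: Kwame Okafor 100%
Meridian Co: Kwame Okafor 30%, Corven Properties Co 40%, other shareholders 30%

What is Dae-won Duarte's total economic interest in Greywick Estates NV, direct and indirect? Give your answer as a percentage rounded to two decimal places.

68.00%

Dae-won reaches Greywick along 2 paths.
Direct stake: 56% = 56%.
Via Corven: 80% × 15% = 12%.
Total: 56% + 12% = 68%.
Rounded: 68.00%.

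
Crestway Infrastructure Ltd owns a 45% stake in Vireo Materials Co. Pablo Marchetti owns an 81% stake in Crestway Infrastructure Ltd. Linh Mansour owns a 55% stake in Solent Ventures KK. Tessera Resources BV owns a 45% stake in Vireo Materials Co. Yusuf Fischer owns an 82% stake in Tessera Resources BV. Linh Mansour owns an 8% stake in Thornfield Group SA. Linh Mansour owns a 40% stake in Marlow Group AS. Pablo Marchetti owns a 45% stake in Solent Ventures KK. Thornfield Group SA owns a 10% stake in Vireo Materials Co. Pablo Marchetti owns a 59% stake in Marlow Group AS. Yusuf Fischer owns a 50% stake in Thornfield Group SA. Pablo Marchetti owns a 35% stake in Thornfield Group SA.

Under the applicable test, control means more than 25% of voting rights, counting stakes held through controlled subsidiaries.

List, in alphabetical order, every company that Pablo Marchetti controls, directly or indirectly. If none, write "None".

Crestway Infrastructure Ltd, Marlow Group AS, Solent Ventures KK, Thornfield Group SA, Vireo Materials Co

Pablo holds 45% of Solent, so Pablo controls Solent.
Pablo holds 35% of Thornfield, so Pablo controls Thornfield.
Pablo holds 81% of Crestway, so Pablo controls Crestway.
Pablo holds 59% of Marlow, so Pablo controls Marlow.
Crestway and Thornfield together hold 45% + 10% = 55% of Vireo, so Pablo controls Vireo.
No other company's threshold is met.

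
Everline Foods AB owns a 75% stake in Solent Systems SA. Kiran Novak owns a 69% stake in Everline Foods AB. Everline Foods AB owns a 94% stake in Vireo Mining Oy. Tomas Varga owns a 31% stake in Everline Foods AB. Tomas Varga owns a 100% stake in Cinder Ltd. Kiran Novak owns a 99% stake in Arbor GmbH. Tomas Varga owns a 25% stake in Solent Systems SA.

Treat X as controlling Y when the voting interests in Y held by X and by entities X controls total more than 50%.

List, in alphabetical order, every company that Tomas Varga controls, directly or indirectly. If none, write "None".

Tomas holds 100% of Cinder, so Tomas controls Cinder.
No other company's threshold is met.

Cinder Ltd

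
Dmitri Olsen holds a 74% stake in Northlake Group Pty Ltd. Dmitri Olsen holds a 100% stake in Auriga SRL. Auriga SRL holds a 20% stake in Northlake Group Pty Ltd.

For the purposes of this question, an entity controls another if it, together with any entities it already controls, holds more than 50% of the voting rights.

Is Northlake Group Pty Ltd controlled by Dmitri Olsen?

Yes

Dmitri holds 100% of Auriga, so Dmitri controls Auriga.
Auriga and Dmitri together hold 20% + 74% = 94% of Northlake, so Dmitri controls Northlake.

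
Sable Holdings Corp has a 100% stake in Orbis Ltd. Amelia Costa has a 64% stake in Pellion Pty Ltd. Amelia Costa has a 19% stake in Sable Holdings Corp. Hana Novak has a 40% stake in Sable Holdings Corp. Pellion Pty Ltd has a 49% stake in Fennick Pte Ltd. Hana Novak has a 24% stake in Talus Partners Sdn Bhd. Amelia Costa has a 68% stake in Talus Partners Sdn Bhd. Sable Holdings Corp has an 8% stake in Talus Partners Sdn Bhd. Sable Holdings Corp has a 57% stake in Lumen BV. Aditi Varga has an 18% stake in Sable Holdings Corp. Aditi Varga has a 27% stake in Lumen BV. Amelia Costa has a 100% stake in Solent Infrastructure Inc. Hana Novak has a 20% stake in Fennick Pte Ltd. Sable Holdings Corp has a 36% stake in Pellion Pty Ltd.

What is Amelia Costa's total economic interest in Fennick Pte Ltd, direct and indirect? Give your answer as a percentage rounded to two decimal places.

Amelia reaches Fennick along 2 paths.
Via Pellion: 64% × 49% = 31.36%.
Via Sable → Pellion: 19% × 36% × 49% = 3.3516%.
Total: 31.36% + 3.3516% = 34.7116%.
Rounded: 34.71%.

34.71%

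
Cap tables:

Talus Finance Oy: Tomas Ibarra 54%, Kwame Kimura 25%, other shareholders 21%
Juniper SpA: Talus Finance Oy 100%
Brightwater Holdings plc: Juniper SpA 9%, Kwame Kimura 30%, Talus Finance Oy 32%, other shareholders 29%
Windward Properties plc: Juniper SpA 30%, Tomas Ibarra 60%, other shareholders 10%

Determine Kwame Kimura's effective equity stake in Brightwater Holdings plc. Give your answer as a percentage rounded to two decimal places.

Kwame reaches Brightwater along 3 paths.
Via Talus → Juniper: 25% × 100% × 9% = 2.25%.
Direct stake: 30% = 30%.
Via Talus: 25% × 32% = 8%.
Total: 2.25% + 30% + 8% = 40.25%.

40.25%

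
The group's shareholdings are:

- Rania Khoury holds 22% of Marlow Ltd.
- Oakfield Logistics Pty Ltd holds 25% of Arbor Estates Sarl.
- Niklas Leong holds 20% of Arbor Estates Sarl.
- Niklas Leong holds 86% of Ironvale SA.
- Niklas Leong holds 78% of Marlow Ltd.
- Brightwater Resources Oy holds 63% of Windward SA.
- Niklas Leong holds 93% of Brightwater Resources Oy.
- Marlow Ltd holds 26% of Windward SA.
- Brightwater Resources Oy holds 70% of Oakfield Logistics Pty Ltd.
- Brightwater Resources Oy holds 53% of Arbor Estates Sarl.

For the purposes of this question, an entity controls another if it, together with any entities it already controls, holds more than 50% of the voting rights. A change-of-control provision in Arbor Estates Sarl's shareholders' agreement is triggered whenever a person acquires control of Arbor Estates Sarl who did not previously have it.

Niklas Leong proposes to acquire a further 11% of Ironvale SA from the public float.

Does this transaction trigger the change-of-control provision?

The purchase changes only Niklas's holdings, so Niklas is the only person who could newly come to control Arbor.
Niklas holds 93% of Brightwater, so Niklas controls Brightwater.
Brightwater holds 70% of Oakfield, so Niklas controls Oakfield.
Niklas and Oakfield and Brightwater together hold 20% + 25% + 53% = 98% of Arbor, so Niklas controls Arbor.
So Niklas already controls Arbor before the transaction.
After the purchase, Niklas's direct stake in Ironvale rises to 86% + 11% = 97%.
Niklas controlled Arbor already, so this is not a new person acquiring control; every other person's position is unchanged or reduced.
No new person acquires control, so the clause is not triggered.

No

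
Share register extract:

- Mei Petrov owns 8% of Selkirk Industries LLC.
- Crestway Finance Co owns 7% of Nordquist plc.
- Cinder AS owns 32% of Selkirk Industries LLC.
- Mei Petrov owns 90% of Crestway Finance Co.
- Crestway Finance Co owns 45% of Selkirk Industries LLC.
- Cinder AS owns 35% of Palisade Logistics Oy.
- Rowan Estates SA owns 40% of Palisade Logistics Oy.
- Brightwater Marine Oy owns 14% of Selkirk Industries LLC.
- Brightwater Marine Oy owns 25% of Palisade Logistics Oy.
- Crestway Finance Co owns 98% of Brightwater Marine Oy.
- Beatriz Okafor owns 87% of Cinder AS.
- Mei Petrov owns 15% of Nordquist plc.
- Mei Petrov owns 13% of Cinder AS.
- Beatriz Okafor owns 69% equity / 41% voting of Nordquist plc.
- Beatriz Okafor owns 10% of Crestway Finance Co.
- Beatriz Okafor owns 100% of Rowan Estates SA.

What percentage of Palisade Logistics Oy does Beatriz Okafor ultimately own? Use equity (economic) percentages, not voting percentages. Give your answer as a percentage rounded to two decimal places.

72.90%

Beatriz reaches Palisade along 3 paths.
Via Cinder: 87% × 35% = 30.45%.
Via Rowan: 100% × 40% = 40%.
Via Crestway → Brightwater: 10% × 98% × 25% = 2.45%.
Total: 30.45% + 40% + 2.45% = 72.9%.
Rounded: 72.90%.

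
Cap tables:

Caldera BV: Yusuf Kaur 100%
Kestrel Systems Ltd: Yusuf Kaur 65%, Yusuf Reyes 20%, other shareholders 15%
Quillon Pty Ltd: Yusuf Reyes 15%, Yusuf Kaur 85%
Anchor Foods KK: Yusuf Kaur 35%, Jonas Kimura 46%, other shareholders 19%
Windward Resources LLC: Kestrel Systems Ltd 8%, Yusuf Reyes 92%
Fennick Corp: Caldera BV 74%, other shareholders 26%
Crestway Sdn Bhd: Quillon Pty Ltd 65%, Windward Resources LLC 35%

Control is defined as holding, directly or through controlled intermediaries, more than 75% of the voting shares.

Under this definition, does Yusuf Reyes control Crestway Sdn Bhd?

No

Yusuf Reyes holds 92% of Windward, so Yusuf Reyes controls Windward.
In Crestway, Yusuf Reyes's side holds only 35%, not > 75%.
So Yusuf Reyes does not control Crestway.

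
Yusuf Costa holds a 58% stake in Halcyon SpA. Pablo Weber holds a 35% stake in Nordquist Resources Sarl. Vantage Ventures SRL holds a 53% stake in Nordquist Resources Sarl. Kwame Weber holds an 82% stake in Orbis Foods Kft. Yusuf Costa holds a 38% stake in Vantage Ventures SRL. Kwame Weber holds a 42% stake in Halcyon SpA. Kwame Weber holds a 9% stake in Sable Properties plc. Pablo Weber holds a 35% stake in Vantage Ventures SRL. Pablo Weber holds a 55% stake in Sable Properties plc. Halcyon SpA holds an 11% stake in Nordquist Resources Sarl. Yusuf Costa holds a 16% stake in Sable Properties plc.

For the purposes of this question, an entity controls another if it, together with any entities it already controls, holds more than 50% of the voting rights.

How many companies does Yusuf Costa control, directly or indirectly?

Yusuf holds 58% of Halcyon, so Yusuf controls Halcyon.
No other company's threshold is met.
Yusuf controls 1 company.

1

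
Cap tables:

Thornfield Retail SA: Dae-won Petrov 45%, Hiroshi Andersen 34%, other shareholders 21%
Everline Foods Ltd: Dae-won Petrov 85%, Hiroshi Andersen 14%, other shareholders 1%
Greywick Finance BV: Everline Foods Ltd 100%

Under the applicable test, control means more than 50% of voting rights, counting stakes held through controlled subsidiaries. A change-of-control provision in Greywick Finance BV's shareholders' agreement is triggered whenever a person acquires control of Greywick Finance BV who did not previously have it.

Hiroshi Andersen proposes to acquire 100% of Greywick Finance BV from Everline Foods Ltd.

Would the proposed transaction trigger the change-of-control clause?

The purchase adds only to Hiroshi's holdings (Everline's stake shrinks), so Hiroshi is the only person who could newly come to control Greywick.
Hiroshi's largest direct stake is 34% in Thornfield, which does not meet the threshold, so Hiroshi controls no company.
Neither Hiroshi nor any entity Hiroshi controls holds any voting interest in Greywick.
So before the transaction, Hiroshi does not control Greywick.
After the purchase, Hiroshi holds 100% of Greywick directly, and Everline's stake falls to 0%.
Hiroshi holds 100% of Greywick, so Hiroshi controls Greywick.
Hiroshi did not control Greywick before and does after, so the clause is triggered.

Yes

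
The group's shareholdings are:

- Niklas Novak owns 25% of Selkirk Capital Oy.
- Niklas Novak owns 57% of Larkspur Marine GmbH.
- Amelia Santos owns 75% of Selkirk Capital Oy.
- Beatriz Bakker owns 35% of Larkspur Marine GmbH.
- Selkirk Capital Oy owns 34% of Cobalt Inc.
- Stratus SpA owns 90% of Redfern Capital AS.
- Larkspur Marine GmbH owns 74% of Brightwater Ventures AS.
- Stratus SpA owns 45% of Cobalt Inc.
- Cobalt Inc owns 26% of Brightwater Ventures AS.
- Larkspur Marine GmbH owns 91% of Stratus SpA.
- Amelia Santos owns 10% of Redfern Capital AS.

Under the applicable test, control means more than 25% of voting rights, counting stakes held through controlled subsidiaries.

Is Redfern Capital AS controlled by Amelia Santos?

No

Amelia holds 75% of Selkirk, so Amelia controls Selkirk.
Selkirk holds 34% of Cobalt, so Amelia controls Cobalt.
Cobalt holds 26% of Brightwater, so Amelia controls Brightwater.
In Redfern, Amelia's side holds only 10%, not > 25%.
So Amelia does not control Redfern.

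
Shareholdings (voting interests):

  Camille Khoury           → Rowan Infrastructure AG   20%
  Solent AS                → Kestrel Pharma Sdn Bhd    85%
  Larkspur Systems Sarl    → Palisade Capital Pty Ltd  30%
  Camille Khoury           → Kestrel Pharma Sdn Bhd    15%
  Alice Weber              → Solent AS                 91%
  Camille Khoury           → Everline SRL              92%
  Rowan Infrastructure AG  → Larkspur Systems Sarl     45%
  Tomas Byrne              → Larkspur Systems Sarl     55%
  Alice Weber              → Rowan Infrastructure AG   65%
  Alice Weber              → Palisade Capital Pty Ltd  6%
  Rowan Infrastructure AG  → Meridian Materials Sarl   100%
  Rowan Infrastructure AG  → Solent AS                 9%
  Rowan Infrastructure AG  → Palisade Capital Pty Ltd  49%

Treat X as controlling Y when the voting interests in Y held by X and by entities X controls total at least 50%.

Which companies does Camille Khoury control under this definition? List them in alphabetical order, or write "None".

Camille holds 92% of Everline, so Camille controls Everline.
No other company's threshold is met.

Everline SRL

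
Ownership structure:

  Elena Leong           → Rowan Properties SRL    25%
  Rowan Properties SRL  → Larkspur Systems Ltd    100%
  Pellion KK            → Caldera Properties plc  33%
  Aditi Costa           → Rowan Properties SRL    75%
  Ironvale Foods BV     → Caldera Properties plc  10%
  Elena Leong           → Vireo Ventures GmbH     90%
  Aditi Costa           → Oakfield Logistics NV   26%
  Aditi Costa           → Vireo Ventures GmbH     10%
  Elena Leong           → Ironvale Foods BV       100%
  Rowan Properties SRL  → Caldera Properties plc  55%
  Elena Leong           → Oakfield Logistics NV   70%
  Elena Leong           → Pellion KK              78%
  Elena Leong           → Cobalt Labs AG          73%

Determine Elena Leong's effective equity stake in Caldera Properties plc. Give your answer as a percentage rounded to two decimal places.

49.49%

Elena reaches Caldera along 3 paths.
Via Ironvale: 100% × 10% = 10%.
Via Rowan: 25% × 55% = 13.75%.
Via Pellion: 78% × 33% = 25.74%.
Total: 10% + 13.75% + 25.74% = 49.49%.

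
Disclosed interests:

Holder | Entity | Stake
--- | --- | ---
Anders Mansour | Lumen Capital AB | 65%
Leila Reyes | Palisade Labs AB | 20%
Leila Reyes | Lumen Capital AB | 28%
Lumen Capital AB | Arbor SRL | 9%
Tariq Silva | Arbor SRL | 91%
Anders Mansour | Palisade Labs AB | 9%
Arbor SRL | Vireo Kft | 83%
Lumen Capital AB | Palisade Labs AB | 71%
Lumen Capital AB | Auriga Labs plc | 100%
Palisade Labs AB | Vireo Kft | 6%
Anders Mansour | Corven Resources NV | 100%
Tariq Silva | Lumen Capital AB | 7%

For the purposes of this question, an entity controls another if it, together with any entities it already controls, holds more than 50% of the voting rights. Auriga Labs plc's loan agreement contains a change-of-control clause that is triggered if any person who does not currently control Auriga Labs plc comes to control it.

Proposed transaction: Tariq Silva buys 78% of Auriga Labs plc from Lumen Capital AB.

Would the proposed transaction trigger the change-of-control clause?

The purchase adds only to Tariq's holdings (Lumen's stake shrinks), so Tariq is the only person who could newly come to control Auriga.
Tariq holds 91% of Arbor, so Tariq controls Arbor.
Arbor holds 83% of Vireo, so Tariq controls Vireo.
Neither Tariq nor any entity Tariq controls holds any voting interest in Auriga.
So before the transaction, Tariq does not control Auriga.
After the purchase, Tariq holds 78% of Auriga directly, and Lumen's stake falls to 22%.
Tariq holds 78% of Auriga, so Tariq controls Auriga.
Tariq did not control Auriga before and does after, so the clause is triggered.

Yes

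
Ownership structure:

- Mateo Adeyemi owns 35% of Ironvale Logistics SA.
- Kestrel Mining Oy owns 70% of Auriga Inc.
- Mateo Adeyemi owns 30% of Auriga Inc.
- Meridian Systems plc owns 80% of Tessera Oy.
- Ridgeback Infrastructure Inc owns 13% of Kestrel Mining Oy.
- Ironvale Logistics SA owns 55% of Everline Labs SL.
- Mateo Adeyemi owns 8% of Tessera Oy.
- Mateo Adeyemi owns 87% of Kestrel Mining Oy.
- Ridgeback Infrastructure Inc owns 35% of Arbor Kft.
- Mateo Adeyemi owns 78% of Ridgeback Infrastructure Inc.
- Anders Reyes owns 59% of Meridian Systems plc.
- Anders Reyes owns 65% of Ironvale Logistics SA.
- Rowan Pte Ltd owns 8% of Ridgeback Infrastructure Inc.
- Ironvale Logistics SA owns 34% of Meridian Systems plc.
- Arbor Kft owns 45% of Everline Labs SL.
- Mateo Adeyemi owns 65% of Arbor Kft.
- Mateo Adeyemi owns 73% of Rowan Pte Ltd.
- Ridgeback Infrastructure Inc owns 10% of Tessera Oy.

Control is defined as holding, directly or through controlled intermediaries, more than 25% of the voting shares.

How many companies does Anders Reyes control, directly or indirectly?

Anders holds 65% of Ironvale, so Anders controls Ironvale.
Ironvale and Anders together hold 34% + 59% = 93% of Meridian, so Anders controls Meridian.
Ironvale holds 55% of Everline, so Anders controls Everline.
Meridian holds 80% of Tessera, so Anders controls Tessera.
No other company's threshold is met.
Anders controls 4 companies.

4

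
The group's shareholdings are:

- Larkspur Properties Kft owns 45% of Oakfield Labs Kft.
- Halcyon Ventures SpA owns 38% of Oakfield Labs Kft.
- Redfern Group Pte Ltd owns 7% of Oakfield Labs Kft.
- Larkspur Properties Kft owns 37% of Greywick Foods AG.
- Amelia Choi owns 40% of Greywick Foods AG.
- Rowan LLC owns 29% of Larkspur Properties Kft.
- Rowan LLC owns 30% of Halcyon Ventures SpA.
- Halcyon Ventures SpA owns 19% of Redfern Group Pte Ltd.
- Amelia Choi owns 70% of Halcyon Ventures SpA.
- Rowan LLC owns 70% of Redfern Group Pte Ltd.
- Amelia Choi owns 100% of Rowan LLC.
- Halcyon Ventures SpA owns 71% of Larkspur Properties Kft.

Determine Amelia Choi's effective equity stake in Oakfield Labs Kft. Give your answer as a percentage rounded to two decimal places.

89.23%

Amelia reaches Oakfield along 8 paths.
Via Halcyon → Larkspur: 70% × 71% × 45% = 22.365%.
Via Rowan → Halcyon → Larkspur: 100% × 30% × 71% × 45% = 9.585%.
Via Rowan → Larkspur: 100% × 29% × 45% = 13.05%.
Via Halcyon → Redfern: 70% × 19% × 7% = 0.931%.
Via Rowan → Halcyon → Redfern: 100% × 30% × 19% × 7% = 0.399%.
Via Rowan → Redfern: 100% × 70% × 7% = 4.9%.
Via Halcyon: 70% × 38% = 26.6%.
Via Rowan → Halcyon: 100% × 30% × 38% = 11.4%.
Total: 22.365% + 9.585% + 13.05% + 0.931% + 0.399% + 4.9% + 26.6% + 11.4% = 89.23%.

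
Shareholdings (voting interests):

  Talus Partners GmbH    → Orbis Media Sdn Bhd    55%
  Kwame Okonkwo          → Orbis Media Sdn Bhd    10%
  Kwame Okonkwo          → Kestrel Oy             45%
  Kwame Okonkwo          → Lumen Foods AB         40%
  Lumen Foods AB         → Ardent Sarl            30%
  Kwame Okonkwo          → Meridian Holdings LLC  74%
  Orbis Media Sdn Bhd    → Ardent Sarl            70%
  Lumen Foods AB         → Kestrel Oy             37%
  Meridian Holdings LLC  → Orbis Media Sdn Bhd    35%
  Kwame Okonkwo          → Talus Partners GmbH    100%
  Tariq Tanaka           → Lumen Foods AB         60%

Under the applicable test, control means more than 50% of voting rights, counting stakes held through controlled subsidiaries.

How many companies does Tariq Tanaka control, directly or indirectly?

1

Tariq holds 60% of Lumen, so Tariq controls Lumen.
No other company's threshold is met.
Tariq controls 1 company.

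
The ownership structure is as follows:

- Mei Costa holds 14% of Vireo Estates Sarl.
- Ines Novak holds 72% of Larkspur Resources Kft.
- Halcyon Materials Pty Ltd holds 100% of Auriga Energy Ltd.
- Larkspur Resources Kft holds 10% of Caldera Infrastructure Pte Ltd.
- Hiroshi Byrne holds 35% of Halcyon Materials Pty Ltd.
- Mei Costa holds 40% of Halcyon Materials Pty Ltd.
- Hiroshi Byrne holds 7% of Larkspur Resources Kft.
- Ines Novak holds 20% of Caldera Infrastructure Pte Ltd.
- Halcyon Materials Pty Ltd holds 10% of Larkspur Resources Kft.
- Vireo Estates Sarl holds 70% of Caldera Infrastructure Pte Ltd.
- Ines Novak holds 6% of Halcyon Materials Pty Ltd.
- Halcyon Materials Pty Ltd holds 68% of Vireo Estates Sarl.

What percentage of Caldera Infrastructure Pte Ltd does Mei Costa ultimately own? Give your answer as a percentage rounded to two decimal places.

29.24%

Mei reaches Caldera along 3 paths.
Via Halcyon → Vireo: 40% × 68% × 70% = 19.04%.
Via Vireo: 14% × 70% = 9.8%.
Via Halcyon → Larkspur: 40% × 10% × 10% = 0.4%.
Total: 19.04% + 9.8% + 0.4% = 29.24%.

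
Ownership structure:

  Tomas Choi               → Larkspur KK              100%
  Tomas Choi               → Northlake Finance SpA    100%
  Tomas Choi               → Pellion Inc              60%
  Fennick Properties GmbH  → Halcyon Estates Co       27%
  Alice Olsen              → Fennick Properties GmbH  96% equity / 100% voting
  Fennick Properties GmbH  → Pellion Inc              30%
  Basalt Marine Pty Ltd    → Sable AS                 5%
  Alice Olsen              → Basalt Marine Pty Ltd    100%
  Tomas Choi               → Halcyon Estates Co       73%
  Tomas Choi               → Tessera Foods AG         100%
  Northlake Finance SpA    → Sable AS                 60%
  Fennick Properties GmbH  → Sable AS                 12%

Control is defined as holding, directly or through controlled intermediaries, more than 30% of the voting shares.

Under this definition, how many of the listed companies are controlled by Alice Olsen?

Alice holds 100% of Fennick, so Alice controls Fennick.
Alice holds 100% of Basalt, so Alice controls Basalt.
No other company's threshold is met.
Alice controls 2 companies.

2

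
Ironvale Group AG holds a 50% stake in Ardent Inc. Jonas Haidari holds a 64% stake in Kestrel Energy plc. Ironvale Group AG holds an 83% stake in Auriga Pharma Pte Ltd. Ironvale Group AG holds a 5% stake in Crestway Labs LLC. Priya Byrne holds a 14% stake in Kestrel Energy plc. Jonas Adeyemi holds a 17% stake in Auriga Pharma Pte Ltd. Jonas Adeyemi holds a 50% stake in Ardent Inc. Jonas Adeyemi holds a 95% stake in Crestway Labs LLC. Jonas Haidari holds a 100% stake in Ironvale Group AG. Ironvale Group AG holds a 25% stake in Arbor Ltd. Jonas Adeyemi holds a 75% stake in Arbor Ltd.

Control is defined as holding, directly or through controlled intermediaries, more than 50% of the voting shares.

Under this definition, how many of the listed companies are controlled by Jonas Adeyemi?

Jonas Adeyemi holds 95% of Crestway, so Jonas Adeyemi controls Crestway.
Jonas Adeyemi holds 75% of Arbor, so Jonas Adeyemi controls Arbor.
No other company's threshold is met.
Jonas Adeyemi controls 2 companies.

2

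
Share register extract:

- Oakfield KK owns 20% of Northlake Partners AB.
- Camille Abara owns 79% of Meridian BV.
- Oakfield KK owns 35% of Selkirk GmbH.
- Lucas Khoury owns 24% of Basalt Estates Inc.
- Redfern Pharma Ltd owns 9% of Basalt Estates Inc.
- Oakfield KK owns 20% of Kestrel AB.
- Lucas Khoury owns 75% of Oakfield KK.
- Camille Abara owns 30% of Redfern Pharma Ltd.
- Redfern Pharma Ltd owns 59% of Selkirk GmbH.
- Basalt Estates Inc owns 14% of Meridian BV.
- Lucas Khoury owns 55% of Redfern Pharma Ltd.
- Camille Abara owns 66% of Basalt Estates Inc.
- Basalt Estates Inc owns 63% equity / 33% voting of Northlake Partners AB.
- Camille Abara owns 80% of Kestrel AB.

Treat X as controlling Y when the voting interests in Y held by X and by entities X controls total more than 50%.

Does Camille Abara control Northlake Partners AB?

Camille holds 66% of Basalt, so Camille controls Basalt.
Camille holds 80% of Kestrel, so Camille controls Kestrel.
Basalt and Camille together hold 14% + 79% = 93% of Meridian, so Camille controls Meridian.
In Northlake, Camille's side holds only 33%, not > 50%.
So Camille does not control Northlake.

No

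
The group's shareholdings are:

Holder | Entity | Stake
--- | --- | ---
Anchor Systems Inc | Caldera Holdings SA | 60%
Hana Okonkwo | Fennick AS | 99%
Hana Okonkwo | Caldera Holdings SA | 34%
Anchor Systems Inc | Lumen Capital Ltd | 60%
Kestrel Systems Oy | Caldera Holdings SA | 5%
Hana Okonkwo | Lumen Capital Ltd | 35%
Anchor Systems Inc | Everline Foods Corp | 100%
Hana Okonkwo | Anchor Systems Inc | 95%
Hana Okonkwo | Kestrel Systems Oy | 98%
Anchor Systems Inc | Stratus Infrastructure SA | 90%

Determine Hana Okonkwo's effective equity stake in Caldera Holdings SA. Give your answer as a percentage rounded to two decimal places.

Hana reaches Caldera along 3 paths.
Via Anchor: 95% × 60% = 57%.
Direct stake: 34% = 34%.
Via Kestrel: 98% × 5% = 4.9%.
Total: 57% + 34% + 4.9% = 95.9%.
Rounded: 95.90%.

95.90%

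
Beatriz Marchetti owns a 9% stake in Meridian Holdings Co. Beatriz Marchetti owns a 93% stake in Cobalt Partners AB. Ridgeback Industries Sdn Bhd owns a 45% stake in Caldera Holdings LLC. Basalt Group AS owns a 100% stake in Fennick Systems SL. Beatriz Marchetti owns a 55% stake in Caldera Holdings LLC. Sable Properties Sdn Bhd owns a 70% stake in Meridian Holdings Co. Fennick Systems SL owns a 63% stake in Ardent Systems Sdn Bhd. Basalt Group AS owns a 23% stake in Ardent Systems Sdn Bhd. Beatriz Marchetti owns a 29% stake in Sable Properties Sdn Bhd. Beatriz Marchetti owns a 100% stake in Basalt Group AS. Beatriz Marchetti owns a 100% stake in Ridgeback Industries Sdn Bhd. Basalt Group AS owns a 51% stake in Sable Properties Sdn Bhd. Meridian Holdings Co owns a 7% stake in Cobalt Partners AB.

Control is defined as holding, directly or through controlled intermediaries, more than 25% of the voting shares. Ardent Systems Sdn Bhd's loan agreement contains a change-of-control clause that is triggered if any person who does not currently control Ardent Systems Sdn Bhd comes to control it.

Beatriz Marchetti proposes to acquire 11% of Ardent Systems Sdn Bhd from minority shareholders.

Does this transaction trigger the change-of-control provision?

The purchase changes only Beatriz's holdings, so Beatriz is the only person who could newly come to control Ardent.
Beatriz holds 100% of Basalt, so Beatriz controls Basalt.
Basalt holds 100% of Fennick, so Beatriz controls Fennick.
Fennick and Basalt together hold 63% + 23% = 86% of Ardent, so Beatriz controls Ardent.
So Beatriz already controls Ardent before the transaction.
After the purchase, Beatriz holds 11% of Ardent directly.
Beatriz controlled Ardent already, so this is not a new person acquiring control; every other person's position is unchanged or reduced.
No new person acquires control, so the clause is not triggered.

No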